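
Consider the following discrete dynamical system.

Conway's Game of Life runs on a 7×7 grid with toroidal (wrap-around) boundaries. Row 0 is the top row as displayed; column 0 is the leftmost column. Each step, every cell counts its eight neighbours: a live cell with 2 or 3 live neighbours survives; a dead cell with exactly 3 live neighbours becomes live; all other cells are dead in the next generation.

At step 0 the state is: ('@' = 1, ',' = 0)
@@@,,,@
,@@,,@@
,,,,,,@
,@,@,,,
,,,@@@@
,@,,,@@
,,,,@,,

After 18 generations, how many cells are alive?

10

[0] @@@,,,@
,@@,,@@
,,,,,,@
,@,@,,,
,,,@@@@
,@,,,@@
,,,,@,,
[1] ,,@@,,@
,,@,,@,
,@,,,@@
@,@@,,@
,,,@,,@
@,,@,,@
,,@,,,,
[2] ,@@@,,,
@@@@@@,
,@,@@@,
,@@@@,,
,@,@@@,
@,@@,,@
@@@,,,@
[3] ,,,,,@,
@,,,,@@
,,,,,,@
@@,,,,,
,,,,,@@
,,,,,,,
,,,,,,@
[4] @,,,,@,
@,,,,@,
,@,,,@,
@,,,,@,
@,,,,,@
,,,,,@@
,,,,,,,
[5] ,,,,,,,
@@,,@@,
@@,,@@,
@@,,,@,
@,,,,,,
@,,,,@@
,,,,,@,
[6] ,,,,@@@
@@,,@@,
,,@,,,,
,,,,@@,
,,,,,@,
@,,,,@,
,,,,,@,
[7] @,,,,,,
@@,@@,,
,@,@,,@
,,,,@@,
,,,,,@,
,,,,@@,
,,,,,,,
[8] @@,,,,,
,@,@@,@
,@,@,,@
,,,,@@@
,,,,,,@
,,,,@@,
,,,,,,,
[9] @@@,,,,
,@,@@@@
,,,@,,@
,,,,@,@
,,,,,,@
,,,,,@,
,,,,,,,
[10] @@@@@@@
,@,@@@@
,,@@,,@
@,,,,,@
,,,,,,@
,,,,,,,
,@,,,,,
[11] ,,,,,,,
,,,,,,,
,@@@,,,
@,,,,@@
@,,,,,@
,,,,,,,
,@,@@@@
[12] ,,,,@@,
,,@,,,,
@@@,,,@
,,@,,@,
@,,,,@,
,,,,@,,
,,,,@@,
[13] ,,,@@@,
@,@@,@@
@,@@,,@
,,@,,@,
,,,,@@@
,,,,@,@
,,,@,,,
[14] ,,,,,@,
@,,,,,,
@,,,,,,
@@@,,,,
,,,@@,@
,,,@@,@
,,,@,,,
[15] ,,,,,,,
,,,,,,@
@,,,,,@
@@@@,,@
,@,,@,@
,,@,,,,
,,,@,@,
[16] ,,,,,,,
@,,,,,@
,,@,,@,
,,@@,,,
,,,,,@@
,,@@@@,
,,,,,,,
[17] ,,,,,,,
,,,,,,@
,@@@,,@
,,@@@@@
,,,,,@@
,,,@@@@
,,,@@,,
[18] ,,,,,,,
@,@,,,,
,@,,,,@
,@,,,,,
@,@,,,,
,,,@,,@
,,,@,,,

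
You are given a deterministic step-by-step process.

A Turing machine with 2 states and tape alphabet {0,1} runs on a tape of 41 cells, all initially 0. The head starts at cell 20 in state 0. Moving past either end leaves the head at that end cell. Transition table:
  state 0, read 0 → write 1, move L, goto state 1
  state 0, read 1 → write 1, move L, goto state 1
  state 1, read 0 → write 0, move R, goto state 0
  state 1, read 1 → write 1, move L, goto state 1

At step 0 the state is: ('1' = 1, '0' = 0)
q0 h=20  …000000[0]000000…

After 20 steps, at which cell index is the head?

20

k=0  q0 h=20  …000000[0]000000…
k=1  q1 h=19  …000000[0]100000…
k=2  q0 h=20  …000000[1]000000…
k=3  q1 h=19  …000000[0]100000…
k=4  q0 h=20  …000000[1]000000…
k=5  q1 h=19  …000000[0]100000…
k=6  q0 h=20  …000000[1]000000…
k=7  q1 h=19  …000000[0]100000…
k=8  q0 h=20  …000000[1]000000…
k=9  q1 h=19  …000000[0]100000…
k=10  q0 h=20  …000000[1]000000…
k=11  q1 h=19  …000000[0]100000…
k=12  q0 h=20  …000000[1]000000…
k=13  q1 h=19  …000000[0]100000…
k=14  q0 h=20  …000000[1]000000…
k=15  q1 h=19  …000000[0]100000…
k=16  q0 h=20  …000000[1]000000…
k=17  q1 h=19  …000000[0]100000…
k=18  q0 h=20  …000000[1]000000…
k=19  q1 h=19  …000000[0]100000…
k=20  q0 h=20  …000000[1]000000…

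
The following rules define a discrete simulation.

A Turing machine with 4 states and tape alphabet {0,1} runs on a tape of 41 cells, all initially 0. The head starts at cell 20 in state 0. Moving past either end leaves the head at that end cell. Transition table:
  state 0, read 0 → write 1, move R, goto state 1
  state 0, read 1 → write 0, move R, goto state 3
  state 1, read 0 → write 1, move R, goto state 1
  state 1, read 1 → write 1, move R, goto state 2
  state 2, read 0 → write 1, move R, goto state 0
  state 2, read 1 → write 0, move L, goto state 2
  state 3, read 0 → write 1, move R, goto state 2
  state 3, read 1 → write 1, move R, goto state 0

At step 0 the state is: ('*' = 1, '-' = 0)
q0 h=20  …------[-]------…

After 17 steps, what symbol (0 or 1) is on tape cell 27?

[0] q0 h=20  …------[-]------…
[1] q1 h=21  …-----*[-]------…
[2] q1 h=22  …----**[-]------…
[3] q1 h=23  …---***[-]------…
[4] q1 h=24  …--****[-]------…
[5] q1 h=25  …-*****[-]------…
[6] q1 h=26  …******[-]------…
[7] q1 h=27  …******[-]------…
[8] q1 h=28  …******[-]------…
[9] q1 h=29  …******[-]------…
[10] q1 h=30  …******[-]------…
[11] q1 h=31  …******[-]------…
[12] q1 h=32  …******[-]------…
[13] q1 h=33  …******[-]------…
[14] q1 h=34  …******[-]------|
[15] q1 h=35  …******[-]-----|
[16] q1 h=36  …******[-]----|
[17] q1 h=37  …******[-]---|

1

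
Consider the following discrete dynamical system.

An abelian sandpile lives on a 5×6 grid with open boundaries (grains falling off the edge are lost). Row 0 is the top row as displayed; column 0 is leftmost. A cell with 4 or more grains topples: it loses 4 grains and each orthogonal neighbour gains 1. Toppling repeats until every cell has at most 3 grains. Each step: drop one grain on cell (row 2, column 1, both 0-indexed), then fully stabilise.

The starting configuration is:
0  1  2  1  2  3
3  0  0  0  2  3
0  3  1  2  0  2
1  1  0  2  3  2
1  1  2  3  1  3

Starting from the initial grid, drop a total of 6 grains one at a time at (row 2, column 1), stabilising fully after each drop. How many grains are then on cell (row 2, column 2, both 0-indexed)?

3

gen 0: 0  1  2  1  2  3
3  0  0  0  2  3
0  3  1  2  0  2
1  1  0  2  3  2
1  1  2  3  1  3
gen 1: 0  1  2  1  2  3
3  1  0  0  2  3
1  0  2  2  0  2
1  2  0  2  3  2
1  1  2  3  1  3
gen 2: 0  1  2  1  2  3
3  1  0  0  2  3
1  1  2  2  0  2
1  2  0  2  3  2
1  1  2  3  1  3
gen 3: 0  1  2  1  2  3
3  1  0  0  2  3
1  2  2  2  0  2
1  2  0  2  3  2
1  1  2  3  1  3
gen 4: 0  1  2  1  2  3
3  1  0  0  2  3
1  3  2  2  0  2
1  2  0  2  3  2
1  1  2  3  1  3
gen 5: 0  1  2  1  2  3
3  2  0  0  2  3
2  0  3  2  0  2
1  3  0  2  3  2
1  1  2  3  1  3
gen 6: 0  1  2  1  2  3
3  2  0  0  2  3
2  1  3  2  0  2
1  3  0  2  3  2
1  1  2  3  1  3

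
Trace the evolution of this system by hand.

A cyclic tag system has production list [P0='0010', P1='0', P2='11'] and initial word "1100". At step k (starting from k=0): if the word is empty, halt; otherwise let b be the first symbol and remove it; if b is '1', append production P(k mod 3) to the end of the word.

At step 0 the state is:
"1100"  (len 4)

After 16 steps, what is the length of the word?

2

0) "1100"  (len 4)
1) "1000010"  (len 7)
2) "0000100"  (len 7)
3) "000100"  (len 6)
4) "00100"  (len 5)
5) "0100"  (len 4)
6) "100"  (len 3)
7) "000010"  (len 6)
8) "00010"  (len 5)
9) "0010"  (len 4)
10) "010"  (len 3)
11) "10"  (len 2)
12) "011"  (len 3)
13) "11"  (len 2)
14) "10"  (len 2)
15) "011"  (len 3)
16) "11"  (len 2)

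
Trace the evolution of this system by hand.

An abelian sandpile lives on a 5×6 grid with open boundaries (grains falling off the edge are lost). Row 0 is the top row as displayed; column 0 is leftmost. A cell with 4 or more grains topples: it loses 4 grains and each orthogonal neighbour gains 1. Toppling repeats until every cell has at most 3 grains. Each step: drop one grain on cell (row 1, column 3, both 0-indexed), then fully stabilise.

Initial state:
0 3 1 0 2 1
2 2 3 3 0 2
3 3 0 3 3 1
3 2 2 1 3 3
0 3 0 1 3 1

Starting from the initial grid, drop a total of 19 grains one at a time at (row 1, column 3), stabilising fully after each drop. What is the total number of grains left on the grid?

t=0: 0 3 1 0 2 1
2 2 3 3 0 2
3 3 0 3 3 1
3 2 2 1 3 3
0 3 0 1 3 1
t=1: 0 3 2 1 2 1
2 3 0 2 2 2
3 3 2 1 1 3
3 2 2 3 2 0
0 3 0 2 0 3
t=2: 0 3 2 1 2 1
2 3 0 3 2 2
3 3 2 1 1 3
3 2 2 3 2 0
0 3 0 2 0 3
t=3: 0 3 2 2 2 1
2 3 1 0 3 2
3 3 2 2 1 3
3 2 2 3 2 0
0 3 0 2 0 3
t=4: 0 3 2 2 2 1
2 3 1 1 3 2
3 3 2 2 1 3
3 2 2 3 2 0
0 3 0 2 0 3
t=5: 0 3 2 2 2 1
2 3 1 2 3 2
3 3 2 2 1 3
3 2 2 3 2 0
0 3 0 2 0 3
t=6: 0 3 2 2 2 1
2 3 1 3 3 2
3 3 2 2 1 3
3 2 2 3 2 0
0 3 0 2 0 3
t=7: 0 3 2 3 3 1
2 3 2 1 0 3
3 3 2 3 2 3
3 2 2 3 2 0
0 3 0 2 0 3
t=8: 0 3 2 3 3 1
2 3 2 2 0 3
3 3 2 3 2 3
3 2 2 3 2 0
0 3 0 2 0 3
t=9: 0 3 2 3 3 1
2 3 2 3 0 3
3 3 2 3 2 3
3 2 2 3 2 0
0 3 0 2 0 3
t=10: 0 3 3 1 0 2
2 3 3 2 2 3
3 3 3 1 3 3
3 2 3 0 3 0
0 3 0 3 0 3
t=11: 0 3 3 1 0 2
2 3 3 3 2 3
3 3 3 1 3 3
3 2 3 0 3 0
0 3 0 3 0 3
t=12: 2 1 1 3 0 2
0 3 3 1 3 3
2 3 2 3 3 3
1 2 1 1 3 0
2 0 2 3 0 3
t=13: 2 1 1 3 0 2
0 3 3 2 3 3
2 3 2 3 3 3
1 2 1 1 3 0
2 0 2 3 0 3
t=14: 2 1 1 3 0 2
0 3 3 3 3 3
2 3 2 3 3 3
1 2 1 1 3 0
2 0 2 3 0 3
t=15: 2 2 3 1 2 3
1 1 3 0 3 1
3 1 1 3 3 1
1 3 2 3 0 2
2 0 2 3 1 3
t=16: 2 2 3 1 2 3
1 1 3 1 3 1
3 1 1 3 3 1
1 3 2 3 0 2
2 0 2 3 1 3
t=17: 2 2 3 1 2 3
1 1 3 2 3 1
3 1 1 3 3 1
1 3 2 3 0 2
2 0 2 3 1 3
t=18: 2 2 3 1 2 3
1 1 3 3 3 1
3 1 1 3 3 1
1 3 2 3 0 2
2 0 2 3 1 3
t=19: 2 3 0 3 3 3
1 2 1 3 1 2
3 1 3 2 1 2
1 3 3 1 2 2
2 0 3 0 2 3

58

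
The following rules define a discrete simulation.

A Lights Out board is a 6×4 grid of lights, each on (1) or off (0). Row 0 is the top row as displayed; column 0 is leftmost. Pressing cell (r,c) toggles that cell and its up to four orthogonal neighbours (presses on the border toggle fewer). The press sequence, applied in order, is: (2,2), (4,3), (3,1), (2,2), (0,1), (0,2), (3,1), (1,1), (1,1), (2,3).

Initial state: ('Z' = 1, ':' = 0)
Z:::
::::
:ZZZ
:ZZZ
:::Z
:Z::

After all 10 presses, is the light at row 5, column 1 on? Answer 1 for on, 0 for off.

1

k=0  Z:::
::::
:ZZZ
:ZZZ
:::Z
:Z::
k=1  Z:::
::Z:
::::
:Z:Z
:::Z
:Z::
k=2  Z:::
::Z:
::::
:Z::
::Z:
:Z:Z
k=3  Z:::
::Z:
:Z::
Z:Z:
:ZZ:
:Z:Z
k=4  Z:::
::::
::ZZ
Z:::
:ZZ:
:Z:Z
k=5  :ZZ:
:Z::
::ZZ
Z:::
:ZZ:
:Z:Z
k=6  :::Z
:ZZ:
::ZZ
Z:::
:ZZ:
:Z:Z
k=7  :::Z
:ZZ:
:ZZZ
:ZZ:
::Z:
:Z:Z
k=8  :Z:Z
Z:::
::ZZ
:ZZ:
::Z:
:Z:Z
k=9  :::Z
:ZZ:
:ZZZ
:ZZ:
::Z:
:Z:Z
k=10  :::Z
:ZZZ
:Z::
:ZZZ
::Z:
:Z:Z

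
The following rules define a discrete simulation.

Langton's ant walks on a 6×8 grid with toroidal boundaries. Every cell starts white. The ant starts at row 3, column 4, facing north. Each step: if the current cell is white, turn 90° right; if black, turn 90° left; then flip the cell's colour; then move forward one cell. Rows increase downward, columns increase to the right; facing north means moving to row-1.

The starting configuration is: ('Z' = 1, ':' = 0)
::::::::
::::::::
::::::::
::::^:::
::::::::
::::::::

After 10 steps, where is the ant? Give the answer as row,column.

step 0: ::::::::
::::::::
::::::::
::::^:::
::::::::
::::::::
step 1: ::::::::
::::::::
::::::::
::::Z>::
::::::::
::::::::
step 2: ::::::::
::::::::
::::::::
::::ZZ::
:::::v::
::::::::
step 3: ::::::::
::::::::
::::::::
::::ZZ::
::::<Z::
::::::::
step 4: ::::::::
::::::::
::::::::
::::^Z::
::::ZZ::
::::::::
step 5: ::::::::
::::::::
::::::::
:::<:Z::
::::ZZ::
::::::::
step 6: ::::::::
::::::::
:::^::::
:::Z:Z::
::::ZZ::
::::::::
step 7: ::::::::
::::::::
:::Z>:::
:::Z:Z::
::::ZZ::
::::::::
step 8: ::::::::
::::::::
:::ZZ:::
:::ZvZ::
::::ZZ::
::::::::
step 9: ::::::::
::::::::
:::ZZ:::
:::<ZZ::
::::ZZ::
::::::::
step 10: ::::::::
::::::::
:::ZZ:::
::::ZZ::
:::vZZ::
::::::::

4,3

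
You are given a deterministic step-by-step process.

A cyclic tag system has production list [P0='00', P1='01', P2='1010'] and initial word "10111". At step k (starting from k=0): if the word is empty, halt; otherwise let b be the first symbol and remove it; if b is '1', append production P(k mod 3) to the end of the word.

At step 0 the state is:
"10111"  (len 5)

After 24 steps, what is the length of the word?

k=0  "10111"  (len 5)
k=1  "011100"  (len 6)
k=2  "11100"  (len 5)
k=3  "11001010"  (len 8)
k=4  "100101000"  (len 9)
k=5  "0010100001"  (len 10)
k=6  "010100001"  (len 9)
k=7  "10100001"  (len 8)
k=8  "010000101"  (len 9)
k=9  "10000101"  (len 8)
k=10  "000010100"  (len 9)
k=11  "00010100"  (len 8)
k=12  "0010100"  (len 7)
k=13  "010100"  (len 6)
k=14  "10100"  (len 5)
k=15  "01001010"  (len 8)
k=16  "1001010"  (len 7)
k=17  "00101001"  (len 8)
k=18  "0101001"  (len 7)
k=19  "101001"  (len 6)
k=20  "0100101"  (len 7)
k=21  "100101"  (len 6)
k=22  "0010100"  (len 7)
k=23  "010100"  (len 6)
k=24  "10100"  (len 5)

5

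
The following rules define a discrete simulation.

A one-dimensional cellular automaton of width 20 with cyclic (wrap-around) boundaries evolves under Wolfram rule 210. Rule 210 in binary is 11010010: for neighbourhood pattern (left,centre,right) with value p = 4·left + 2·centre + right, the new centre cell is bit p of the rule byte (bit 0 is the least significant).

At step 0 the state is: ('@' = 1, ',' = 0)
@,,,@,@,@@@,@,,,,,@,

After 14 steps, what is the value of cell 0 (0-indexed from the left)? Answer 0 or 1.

gen 0: @,,,@,@,@@@,@,,,,,@,
gen 1: ,@,@,,,,,@@,,@,,,@,,
gen 2: @,,,@,,,@,@@@,@,@,@,
gen 3: ,@,@,@,@,,,@@,,,,,,,
gen 4: @,,,,,,,@,@,@@,,,,,,
gen 5: ,@,,,,,@,,,,,@@,,,,@
gen 6: ,,@,,,@,@,,,@,@@,,@,
gen 7: ,@,@,@,,,@,@,,,@@@,@
gen 8: ,,,,,,@,@,,,@,@,@@,,
gen 9: ,,,,,@,,,@,@,,,,,@@,
gen 10: ,,,,@,@,@,,,@,,,@,@@
gen 11: @,,@,,,,,@,@,@,@,,,@
gen 12: @@@,@,,,@,,,,,,,@,@,
gen 13: ,@@,,@,@,@,,,,,@,,,,
gen 14: @,@@@,,,,,@,,,@,@,,,

1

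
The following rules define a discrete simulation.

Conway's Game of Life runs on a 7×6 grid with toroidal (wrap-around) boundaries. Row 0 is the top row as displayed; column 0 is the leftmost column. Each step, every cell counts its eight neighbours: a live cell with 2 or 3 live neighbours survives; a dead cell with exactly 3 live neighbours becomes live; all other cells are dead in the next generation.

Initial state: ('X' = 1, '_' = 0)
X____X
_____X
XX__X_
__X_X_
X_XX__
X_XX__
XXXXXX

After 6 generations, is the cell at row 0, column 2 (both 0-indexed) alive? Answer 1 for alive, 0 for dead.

gen 0: X____X
_____X
XX__X_
__X_X_
X_XX__
X_XX__
XXXXXX
gen 1: __XX__
_X__X_
XX_XX_
X_X_X_
____XX
______
______
gen 2: __XX__
XX__XX
X___X_
X_X___
___XXX
______
______
gen 3: XXXXXX
XXX_X_
___XX_
XX____
___XXX
____X_
______
gen 4: ____X_
______
___XX_
X_X___
X__XXX
___XXX
XXX___
gen 5: _X____
___XX_
___X__
XXX___
XXX___
______
XXX___
gen 6: XX_X__
__XXX_
_X_XX_
X__X__
X_X___
______
XXX___

0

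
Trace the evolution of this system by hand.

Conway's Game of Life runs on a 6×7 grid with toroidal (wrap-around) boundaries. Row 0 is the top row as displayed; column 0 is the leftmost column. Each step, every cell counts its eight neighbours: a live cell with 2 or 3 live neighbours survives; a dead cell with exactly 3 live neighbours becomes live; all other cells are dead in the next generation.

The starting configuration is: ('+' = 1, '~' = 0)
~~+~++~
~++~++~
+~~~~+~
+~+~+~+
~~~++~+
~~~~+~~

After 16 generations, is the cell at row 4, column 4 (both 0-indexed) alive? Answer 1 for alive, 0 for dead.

1

t=0: ~~+~++~
~++~++~
+~~~~+~
+~+~+~+
~~~++~+
~~~~+~~
t=1: ~++~~~~
~++~~~~
+~+~~~~
++~~+~~
+~~~+~+
~~~~~~~
t=2: ~++~~~~
+~~+~~~
+~++~~~
~~~+~+~
++~~~++
++~~~~~
t=3: ~~+~~~~
+~~+~~~
~+++~~+
~~~+~+~
~++~++~
~~~~~~~
t=4: ~~~~~~~
+~~+~~~
++~+~~+
+~~~~++
~~++++~
~+++~~~
t=5: ~+~+~~~
+++~~~+
~++~++~
~~~~~~~
+~~~~+~
~+~~~~~
t=6: ~~~~~~~
~~~~+++
~~++~++
~+~~+++
~~~~~~~
+++~~~~
t=7: ++~~~++
~~~++~+
~~++~~~
+~+++~+
~~+~~++
~+~~~~~
t=8: ~++~+++
~+~++~+
++~~~~+
+~~~+~+
~~+~+++
~++~~~~
t=9: ~~~~+~+
~~~++~~
~++++~~
~~~++~~
~~+~+~+
~~~~~~~
t=10: ~~~+++~
~~~~~~~
~~~~~+~
~+~~~~~
~~~~++~
~~~+~~~
t=11: ~~~++~~
~~~~~+~
~~~~~~~
~~~~++~
~~~~+~~
~~~+~~~
t=12: ~~~++~~
~~~~+~~
~~~~++~
~~~~++~
~~~+++~
~~~+~~~
t=13: ~~~++~~
~~~~~~~
~~~+~~~
~~~~~~+
~~~+~+~
~~+~~+~
t=14: ~~~++~~
~~~++~~
~~~~~~~
~~~~+~~
~~~~+++
~~+~~+~
t=15: ~~+~~+~
~~~++~~
~~~++~~
~~~~+~~
~~~++~+
~~~~~~+
t=16: ~~~+++~
~~+~~+~
~~~~~+~
~~~~~~~
~~~++~~
~~~++~+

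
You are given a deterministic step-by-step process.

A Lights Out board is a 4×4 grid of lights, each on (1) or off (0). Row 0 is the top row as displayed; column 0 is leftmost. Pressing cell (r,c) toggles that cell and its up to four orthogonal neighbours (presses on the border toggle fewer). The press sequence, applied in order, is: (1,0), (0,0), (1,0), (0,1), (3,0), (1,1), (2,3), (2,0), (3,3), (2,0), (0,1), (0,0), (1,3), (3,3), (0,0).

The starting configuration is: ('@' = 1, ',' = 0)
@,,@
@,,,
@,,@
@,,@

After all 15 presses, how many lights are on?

k=0  @,,@
@,,,
@,,@
@,,@
k=1  ,,,@
,@,,
,,,@
@,,@
k=2  @@,@
@@,,
,,,@
@,,@
k=3  ,@,@
,,,,
@,,@
@,,@
k=4  @,@@
,@,,
@,,@
@,,@
k=5  @,@@
,@,,
,,,@
,@,@
k=6  @@@@
@,@,
,@,@
,@,@
k=7  @@@@
@,@@
,@@,
,@,,
k=8  @@@@
,,@@
@,@,
@@,,
k=9  @@@@
,,@@
@,@@
@@@@
k=10  @@@@
@,@@
,@@@
,@@@
k=11  ,,,@
@@@@
,@@@
,@@@
k=12  @@,@
,@@@
,@@@
,@@@
k=13  @@,,
,@,,
,@@,
,@@@
k=14  @@,,
,@,,
,@@@
,@,,
k=15  ,,,,
@@,,
,@@@
,@,,

6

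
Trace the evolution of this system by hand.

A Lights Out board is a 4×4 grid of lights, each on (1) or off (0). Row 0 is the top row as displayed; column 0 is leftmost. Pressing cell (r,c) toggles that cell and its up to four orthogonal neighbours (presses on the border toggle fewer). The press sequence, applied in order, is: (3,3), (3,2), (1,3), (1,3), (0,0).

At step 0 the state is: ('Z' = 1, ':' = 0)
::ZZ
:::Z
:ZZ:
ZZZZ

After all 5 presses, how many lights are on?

k=0  ::ZZ
:::Z
:ZZ:
ZZZZ
k=1  ::ZZ
:::Z
:ZZZ
ZZ::
k=2  ::ZZ
:::Z
:Z:Z
Z:ZZ
k=3  ::Z:
::Z:
:Z::
Z:ZZ
k=4  ::ZZ
:::Z
:Z:Z
Z:ZZ
k=5  ZZZZ
Z::Z
:Z:Z
Z:ZZ

11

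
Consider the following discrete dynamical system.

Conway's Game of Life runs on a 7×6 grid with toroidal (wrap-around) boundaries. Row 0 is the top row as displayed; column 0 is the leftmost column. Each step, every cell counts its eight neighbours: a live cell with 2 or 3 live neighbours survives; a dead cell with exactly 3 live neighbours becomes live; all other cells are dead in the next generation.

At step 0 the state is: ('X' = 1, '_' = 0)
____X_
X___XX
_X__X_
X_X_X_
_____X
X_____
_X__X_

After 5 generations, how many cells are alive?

11

k=0  ____X_
X___XX
_X__X_
X_X_X_
_____X
X_____
_X__X_
k=1  X__XX_
X__XX_
_X__X_
XX_XX_
XX___X
X____X
_____X
k=2  X__X__
XXX___
_X____
___XX_
__X___
_X__X_
______
k=3  X_X___
X_X___
XX_X__
__XX__
__X_X_
______
______
k=4  ______
X_XX_X
X__X__
____X_
__X___
______
______
k=5  ______
XXXXXX
XXXX__
___X__
______
______
______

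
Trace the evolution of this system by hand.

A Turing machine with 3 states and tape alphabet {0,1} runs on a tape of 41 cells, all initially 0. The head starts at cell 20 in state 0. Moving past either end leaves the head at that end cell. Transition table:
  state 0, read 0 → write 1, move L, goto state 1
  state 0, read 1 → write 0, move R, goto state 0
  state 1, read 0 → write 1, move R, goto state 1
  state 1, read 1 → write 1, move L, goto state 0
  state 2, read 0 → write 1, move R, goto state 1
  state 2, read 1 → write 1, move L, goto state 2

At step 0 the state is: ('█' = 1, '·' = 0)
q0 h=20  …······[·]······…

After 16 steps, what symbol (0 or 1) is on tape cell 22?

[0] q0 h=20  …······[·]······…
[1] q1 h=19  …······[·]█·····…
[2] q1 h=20  …·····█[█]······…
[3] q0 h=19  …······[█]█·····…
[4] q0 h=20  …······[█]······…
[5] q0 h=21  …······[·]······…
[6] q1 h=20  …······[·]█·····…
[7] q1 h=21  …·····█[█]······…
[8] q0 h=20  …······[█]█·····…
[9] q0 h=21  …······[█]······…
[10] q0 h=22  …······[·]······…
[11] q1 h=21  …······[·]█·····…
[12] q1 h=22  …·····█[█]······…
[13] q0 h=21  …······[█]█·····…
[14] q0 h=22  …······[█]······…
[15] q0 h=23  …······[·]······…
[16] q1 h=22  …······[·]█·····…

0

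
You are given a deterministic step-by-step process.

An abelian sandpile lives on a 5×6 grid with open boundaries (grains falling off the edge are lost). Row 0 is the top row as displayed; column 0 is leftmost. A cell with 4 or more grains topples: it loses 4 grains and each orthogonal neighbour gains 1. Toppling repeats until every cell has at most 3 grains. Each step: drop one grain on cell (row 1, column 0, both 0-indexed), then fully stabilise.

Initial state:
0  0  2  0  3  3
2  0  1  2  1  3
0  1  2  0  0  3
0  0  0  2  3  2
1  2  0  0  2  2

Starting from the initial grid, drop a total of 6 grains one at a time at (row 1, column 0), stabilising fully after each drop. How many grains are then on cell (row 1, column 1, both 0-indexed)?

2

k=0  0  0  2  0  3  3
2  0  1  2  1  3
0  1  2  0  0  3
0  0  0  2  3  2
1  2  0  0  2  2
k=1  0  0  2  0  3  3
3  0  1  2  1  3
0  1  2  0  0  3
0  0  0  2  3  2
1  2  0  0  2  2
k=2  1  0  2  0  3  3
0  1  1  2  1  3
1  1  2  0  0  3
0  0  0  2  3  2
1  2  0  0  2  2
k=3  1  0  2  0  3  3
1  1  1  2  1  3
1  1  2  0  0  3
0  0  0  2  3  2
1  2  0  0  2  2
k=4  1  0  2  0  3  3
2  1  1  2  1  3
1  1  2  0  0  3
0  0  0  2  3  2
1  2  0  0  2  2
k=5  1  0  2  0  3  3
3  1  1  2  1  3
1  1  2  0  0  3
0  0  0  2  3  2
1  2  0  0  2  2
k=6  2  0  2  0  3  3
0  2  1  2  1  3
2  1  2  0  0  3
0  0  0  2  3  2
1  2  0  0  2  2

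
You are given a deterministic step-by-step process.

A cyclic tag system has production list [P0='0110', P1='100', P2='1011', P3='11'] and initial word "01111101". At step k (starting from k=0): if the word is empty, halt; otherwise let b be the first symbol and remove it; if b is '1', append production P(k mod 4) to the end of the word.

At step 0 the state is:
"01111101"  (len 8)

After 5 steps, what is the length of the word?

16

t=0: "01111101"  (len 8)
t=1: "1111101"  (len 7)
t=2: "111101100"  (len 9)
t=3: "111011001011"  (len 12)
t=4: "1101100101111"  (len 13)
t=5: "1011001011110110"  (len 16)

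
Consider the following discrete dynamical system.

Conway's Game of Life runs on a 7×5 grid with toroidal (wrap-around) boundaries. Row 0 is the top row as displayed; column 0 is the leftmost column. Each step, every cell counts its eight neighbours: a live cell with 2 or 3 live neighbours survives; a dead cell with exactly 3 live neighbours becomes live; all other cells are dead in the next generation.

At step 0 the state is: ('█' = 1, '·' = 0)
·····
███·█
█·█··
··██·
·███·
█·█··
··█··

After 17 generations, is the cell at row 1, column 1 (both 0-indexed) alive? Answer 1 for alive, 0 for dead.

k=0  ·····
███·█
█·█··
··██·
·███·
█·█··
··█··
k=1  █·██·
█·███
█····
····█
····█
·····
·█···
k=2  █····
█·█··
██···
█···█
·····
·····
·██··
k=3  █·█··
█···█
·····
██··█
·····
·····
·█···
k=4  █···█
██··█
·█···
█····
█····
·····
·█···
k=5  ····█
·█··█
·█··█
██···
·····
·····
█····
k=6  ····█
···██
·██·█
██···
·····
·····
·····
k=7  ···██
··█·█
·██·█
███··
·····
·····
·····
k=8  ···██
·██·█
····█
█·██·
·█···
·····
·····
k=9  █·███
··█·█
····█
█████
·██··
·····
·····
k=10  ███·█
·██··
·····
····█
····█
·····
···██
k=11  ····█
··██·
·····
·····
·····
···██
·████
k=12  ██··█
···█·
·····
·····
·····
█···█
··█··
k=13  █████
█···█
·····
·····
·····
·····
···█·
k=14  ·██··
··█··
·····
·····
·····
·····
██·█·
k=15  █··█·
·██··
·····
·····
·····
·····
██···
k=16  █···█
·██··
·····
·····
·····
·····
██··█
k=17  ··███
██···
·····
·····
·····
█····
·█··█

1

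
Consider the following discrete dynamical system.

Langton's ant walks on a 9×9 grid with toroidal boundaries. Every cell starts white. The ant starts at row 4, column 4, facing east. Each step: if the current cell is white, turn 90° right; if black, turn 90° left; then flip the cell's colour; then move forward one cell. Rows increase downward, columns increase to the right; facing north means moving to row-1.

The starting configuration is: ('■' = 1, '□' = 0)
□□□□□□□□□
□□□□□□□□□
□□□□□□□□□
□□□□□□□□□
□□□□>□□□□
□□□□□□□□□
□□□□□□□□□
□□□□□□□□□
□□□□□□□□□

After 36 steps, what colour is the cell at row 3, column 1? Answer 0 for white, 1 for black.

0) □□□□□□□□□
□□□□□□□□□
□□□□□□□□□
□□□□□□□□□
□□□□>□□□□
□□□□□□□□□
□□□□□□□□□
□□□□□□□□□
□□□□□□□□□
1) □□□□□□□□□
□□□□□□□□□
□□□□□□□□□
□□□□□□□□□
□□□□■□□□□
□□□□v□□□□
□□□□□□□□□
□□□□□□□□□
□□□□□□□□□
2) □□□□□□□□□
□□□□□□□□□
□□□□□□□□□
□□□□□□□□□
□□□□■□□□□
□□□<■□□□□
□□□□□□□□□
□□□□□□□□□
□□□□□□□□□
3) □□□□□□□□□
□□□□□□□□□
□□□□□□□□□
□□□□□□□□□
□□□^■□□□□
□□□■■□□□□
□□□□□□□□□
□□□□□□□□□
□□□□□□□□□
4) □□□□□□□□□
□□□□□□□□□
□□□□□□□□□
□□□□□□□□□
□□□■>□□□□
□□□■■□□□□
□□□□□□□□□
□□□□□□□□□
□□□□□□□□□
5) □□□□□□□□□
□□□□□□□□□
□□□□□□□□□
□□□□^□□□□
□□□■□□□□□
□□□■■□□□□
□□□□□□□□□
□□□□□□□□□
□□□□□□□□□
6) □□□□□□□□□
□□□□□□□□□
□□□□□□□□□
□□□□■>□□□
□□□■□□□□□
□□□■■□□□□
□□□□□□□□□
□□□□□□□□□
□□□□□□□□□
7) □□□□□□□□□
□□□□□□□□□
□□□□□□□□□
□□□□■■□□□
□□□■□v□□□
□□□■■□□□□
□□□□□□□□□
□□□□□□□□□
□□□□□□□□□
8) □□□□□□□□□
□□□□□□□□□
□□□□□□□□□
□□□□■■□□□
□□□■<■□□□
□□□■■□□□□
□□□□□□□□□
□□□□□□□□□
□□□□□□□□□
9) □□□□□□□□□
□□□□□□□□□
□□□□□□□□□
□□□□^■□□□
□□□■■■□□□
□□□■■□□□□
□□□□□□□□□
□□□□□□□□□
□□□□□□□□□
10) □□□□□□□□□
□□□□□□□□□
□□□□□□□□□
□□□<□■□□□
□□□■■■□□□
□□□■■□□□□
□□□□□□□□□
□□□□□□□□□
□□□□□□□□□
11) □□□□□□□□□
□□□□□□□□□
□□□^□□□□□
□□□■□■□□□
□□□■■■□□□
□□□■■□□□□
□□□□□□□□□
□□□□□□□□□
□□□□□□□□□
12) □□□□□□□□□
□□□□□□□□□
□□□■>□□□□
□□□■□■□□□
□□□■■■□□□
□□□■■□□□□
□□□□□□□□□
□□□□□□□□□
□□□□□□□□□
13) □□□□□□□□□
□□□□□□□□□
□□□■■□□□□
□□□■v■□□□
□□□■■■□□□
□□□■■□□□□
□□□□□□□□□
□□□□□□□□□
□□□□□□□□□
14) □□□□□□□□□
□□□□□□□□□
□□□■■□□□□
□□□<■■□□□
□□□■■■□□□
□□□■■□□□□
□□□□□□□□□
□□□□□□□□□
□□□□□□□□□
15) □□□□□□□□□
□□□□□□□□□
□□□■■□□□□
□□□□■■□□□
□□□v■■□□□
□□□■■□□□□
□□□□□□□□□
□□□□□□□□□
□□□□□□□□□
16) □□□□□□□□□
□□□□□□□□□
□□□■■□□□□
□□□□■■□□□
□□□□>■□□□
□□□■■□□□□
□□□□□□□□□
□□□□□□□□□
□□□□□□□□□
17) □□□□□□□□□
□□□□□□□□□
□□□■■□□□□
□□□□^■□□□
□□□□□■□□□
□□□■■□□□□
□□□□□□□□□
□□□□□□□□□
□□□□□□□□□
18) □□□□□□□□□
□□□□□□□□□
□□□■■□□□□
□□□<□■□□□
□□□□□■□□□
□□□■■□□□□
□□□□□□□□□
□□□□□□□□□
□□□□□□□□□
19) □□□□□□□□□
□□□□□□□□□
□□□^■□□□□
□□□■□■□□□
□□□□□■□□□
□□□■■□□□□
□□□□□□□□□
□□□□□□□□□
□□□□□□□□□
20) □□□□□□□□□
□□□□□□□□□
□□<□■□□□□
□□□■□■□□□
□□□□□■□□□
□□□■■□□□□
□□□□□□□□□
□□□□□□□□□
□□□□□□□□□
21) □□□□□□□□□
□□^□□□□□□
□□■□■□□□□
□□□■□■□□□
□□□□□■□□□
□□□■■□□□□
□□□□□□□□□
□□□□□□□□□
□□□□□□□□□
22) □□□□□□□□□
□□■>□□□□□
□□■□■□□□□
□□□■□■□□□
□□□□□■□□□
□□□■■□□□□
□□□□□□□□□
□□□□□□□□□
□□□□□□□□□
23) □□□□□□□□□
□□■■□□□□□
□□■v■□□□□
□□□■□■□□□
□□□□□■□□□
□□□■■□□□□
□□□□□□□□□
□□□□□□□□□
□□□□□□□□□
24) □□□□□□□□□
□□■■□□□□□
□□<■■□□□□
□□□■□■□□□
□□□□□■□□□
□□□■■□□□□
□□□□□□□□□
□□□□□□□□□
□□□□□□□□□
25) □□□□□□□□□
□□■■□□□□□
□□□■■□□□□
□□v■□■□□□
□□□□□■□□□
□□□■■□□□□
□□□□□□□□□
□□□□□□□□□
□□□□□□□□□
26) □□□□□□□□□
□□■■□□□□□
□□□■■□□□□
□<■■□■□□□
□□□□□■□□□
□□□■■□□□□
□□□□□□□□□
□□□□□□□□□
□□□□□□□□□
27) □□□□□□□□□
□□■■□□□□□
□^□■■□□□□
□■■■□■□□□
□□□□□■□□□
□□□■■□□□□
□□□□□□□□□
□□□□□□□□□
□□□□□□□□□
28) □□□□□□□□□
□□■■□□□□□
□■>■■□□□□
□■■■□■□□□
□□□□□■□□□
□□□■■□□□□
□□□□□□□□□
□□□□□□□□□
□□□□□□□□□
29) □□□□□□□□□
□□■■□□□□□
□■■■■□□□□
□■v■□■□□□
□□□□□■□□□
□□□■■□□□□
□□□□□□□□□
□□□□□□□□□
□□□□□□□□□
30) □□□□□□□□□
□□■■□□□□□
□■■■■□□□□
□■□>□■□□□
□□□□□■□□□
□□□■■□□□□
□□□□□□□□□
□□□□□□□□□
□□□□□□□□□
31) □□□□□□□□□
□□■■□□□□□
□■■^■□□□□
□■□□□■□□□
□□□□□■□□□
□□□■■□□□□
□□□□□□□□□
□□□□□□□□□
□□□□□□□□□
32) □□□□□□□□□
□□■■□□□□□
□■<□■□□□□
□■□□□■□□□
□□□□□■□□□
□□□■■□□□□
□□□□□□□□□
□□□□□□□□□
□□□□□□□□□
33) □□□□□□□□□
□□■■□□□□□
□■□□■□□□□
□■v□□■□□□
□□□□□■□□□
□□□■■□□□□
□□□□□□□□□
□□□□□□□□□
□□□□□□□□□
34) □□□□□□□□□
□□■■□□□□□
□■□□■□□□□
□<■□□■□□□
□□□□□■□□□
□□□■■□□□□
□□□□□□□□□
□□□□□□□□□
□□□□□□□□□
35) □□□□□□□□□
□□■■□□□□□
□■□□■□□□□
□□■□□■□□□
□v□□□■□□□
□□□■■□□□□
□□□□□□□□□
□□□□□□□□□
□□□□□□□□□
36) □□□□□□□□□
□□■■□□□□□
□■□□■□□□□
□□■□□■□□□
<■□□□■□□□
□□□■■□□□□
□□□□□□□□□
□□□□□□□□□
□□□□□□□□□

0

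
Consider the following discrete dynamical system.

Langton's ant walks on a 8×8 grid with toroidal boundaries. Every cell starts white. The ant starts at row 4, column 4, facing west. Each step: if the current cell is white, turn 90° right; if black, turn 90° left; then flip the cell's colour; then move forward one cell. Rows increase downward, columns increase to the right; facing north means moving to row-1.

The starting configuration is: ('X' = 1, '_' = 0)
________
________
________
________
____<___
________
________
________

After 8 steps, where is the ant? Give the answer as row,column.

[0] ________
________
________
________
____<___
________
________
________
[1] ________
________
________
____^___
____X___
________
________
________
[2] ________
________
________
____X>__
____X___
________
________
________
[3] ________
________
________
____XX__
____Xv__
________
________
________
[4] ________
________
________
____XX__
____<X__
________
________
________
[5] ________
________
________
____XX__
_____X__
____v___
________
________
[6] ________
________
________
____XX__
_____X__
___<X___
________
________
[7] ________
________
________
____XX__
___^_X__
___XX___
________
________
[8] ________
________
________
____XX__
___X>X__
___XX___
________
________

4,4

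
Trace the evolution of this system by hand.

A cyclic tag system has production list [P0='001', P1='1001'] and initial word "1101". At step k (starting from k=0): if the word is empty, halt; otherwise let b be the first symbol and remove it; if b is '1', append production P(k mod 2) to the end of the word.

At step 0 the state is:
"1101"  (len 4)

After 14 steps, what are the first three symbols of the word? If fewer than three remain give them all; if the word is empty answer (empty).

0) "1101"  (len 4)
1) "101001"  (len 6)
2) "010011001"  (len 9)
3) "10011001"  (len 8)
4) "00110011001"  (len 11)
5) "0110011001"  (len 10)
6) "110011001"  (len 9)
7) "10011001001"  (len 11)
8) "00110010011001"  (len 14)
9) "0110010011001"  (len 13)
10) "110010011001"  (len 12)
11) "10010011001001"  (len 14)
12) "00100110010011001"  (len 17)
13) "0100110010011001"  (len 16)
14) "100110010011001"  (len 15)

100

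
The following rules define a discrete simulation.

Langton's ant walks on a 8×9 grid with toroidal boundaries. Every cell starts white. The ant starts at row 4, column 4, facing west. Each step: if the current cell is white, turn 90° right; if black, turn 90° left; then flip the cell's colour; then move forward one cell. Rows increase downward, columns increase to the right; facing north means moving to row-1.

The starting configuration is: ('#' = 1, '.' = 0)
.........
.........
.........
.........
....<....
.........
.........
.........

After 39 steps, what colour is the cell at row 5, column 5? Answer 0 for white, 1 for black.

k=0  .........
.........
.........
.........
....<....
.........
.........
.........
k=1  .........
.........
.........
....^....
....#....
.........
.........
.........
k=2  .........
.........
.........
....#>...
....#....
.........
.........
.........
k=3  .........
.........
.........
....##...
....#v...
.........
.........
.........
k=4  .........
.........
.........
....##...
....<#...
.........
.........
.........
k=5  .........
.........
.........
....##...
.....#...
....v....
.........
.........
k=6  .........
.........
.........
....##...
.....#...
...<#....
.........
.........
k=7  .........
.........
.........
....##...
...^.#...
...##....
.........
.........
k=8  .........
.........
.........
....##...
...#>#...
...##....
.........
.........
k=9  .........
.........
.........
....##...
...###...
...#v....
.........
.........
k=10  .........
.........
.........
....##...
...###...
...#.>...
.........
.........
k=11  .........
.........
.........
....##...
...###...
...#.#...
.....v...
.........
k=12  .........
.........
.........
....##...
...###...
...#.#...
....<#...
.........
k=13  .........
.........
.........
....##...
...###...
...#^#...
....##...
.........
k=14  .........
.........
.........
....##...
...###...
...##>...
....##...
.........
k=15  .........
.........
.........
....##...
...##^...
...##....
....##...
.........
k=16  .........
.........
.........
....##...
...#<....
...##....
....##...
.........
k=17  .........
.........
.........
....##...
...#.....
...#v....
....##...
.........
k=18  .........
.........
.........
....##...
...#.....
...#.>...
....##...
.........
k=19  .........
.........
.........
....##...
...#.....
...#.#...
....#v...
.........
k=20  .........
.........
.........
....##...
...#.....
...#.#...
....#.>..
.........
k=21  .........
.........
.........
....##...
...#.....
...#.#...
....#.#..
......v..
k=22  .........
.........
.........
....##...
...#.....
...#.#...
....#.#..
.....<#..
k=23  .........
.........
.........
....##...
...#.....
...#.#...
....#^#..
.....##..
k=24  .........
.........
.........
....##...
...#.....
...#.#...
....##>..
.....##..
k=25  .........
.........
.........
....##...
...#.....
...#.#^..
....##...
.....##..
k=26  .........
.........
.........
....##...
...#.....
...#.##>.
....##...
.....##..
k=27  .........
.........
.........
....##...
...#.....
...#.###.
....##.v.
.....##..
k=28  .........
.........
.........
....##...
...#.....
...#.###.
....##<#.
.....##..
k=29  .........
.........
.........
....##...
...#.....
...#.#^#.
....####.
.....##..
k=30  .........
.........
.........
....##...
...#.....
...#.<.#.
....####.
.....##..
k=31  .........
.........
.........
....##...
...#.....
...#...#.
....#v##.
.....##..
k=32  .........
.........
.........
....##...
...#.....
...#...#.
....#.>#.
.....##..
k=33  .........
.........
.........
....##...
...#.....
...#..^#.
....#..#.
.....##..
k=34  .........
.........
.........
....##...
...#.....
...#..#>.
....#..#.
.....##..
k=35  .........
.........
.........
....##...
...#...^.
...#..#..
....#..#.
.....##..
k=36  .........
.........
.........
....##...
...#...#>
...#..#..
....#..#.
.....##..
k=37  .........
.........
.........
....##...
...#...##
...#..#.v
....#..#.
.....##..
k=38  .........
.........
.........
....##...
...#...##
...#..#<#
....#..#.
.....##..
k=39  .........
.........
.........
....##...
...#...^#
...#..###
....#..#.
.....##..

0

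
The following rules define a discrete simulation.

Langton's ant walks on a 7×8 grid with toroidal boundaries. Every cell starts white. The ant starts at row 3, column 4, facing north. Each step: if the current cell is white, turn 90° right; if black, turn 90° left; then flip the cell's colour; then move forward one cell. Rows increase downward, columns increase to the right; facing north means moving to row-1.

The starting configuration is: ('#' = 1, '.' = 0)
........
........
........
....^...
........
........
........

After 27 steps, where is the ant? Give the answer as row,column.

6,2

k=0  ........
........
........
....^...
........
........
........
k=1  ........
........
........
....#>..
........
........
........
k=2  ........
........
........
....##..
.....v..
........
........
k=3  ........
........
........
....##..
....<#..
........
........
k=4  ........
........
........
....^#..
....##..
........
........
k=5  ........
........
........
...<.#..
....##..
........
........
k=6  ........
........
...^....
...#.#..
....##..
........
........
k=7  ........
........
...#>...
...#.#..
....##..
........
........
k=8  ........
........
...##...
...#v#..
....##..
........
........
k=9  ........
........
...##...
...<##..
....##..
........
........
k=10  ........
........
...##...
....##..
...v##..
........
........
k=11  ........
........
...##...
....##..
..<###..
........
........
k=12  ........
........
...##...
..^.##..
..####..
........
........
k=13  ........
........
...##...
..#>##..
..####..
........
........
k=14  ........
........
...##...
..####..
..#v##..
........
........
k=15  ........
........
...##...
..####..
..#.>#..
........
........
k=16  ........
........
...##...
..##^#..
..#..#..
........
........
k=17  ........
........
...##...
..#<.#..
..#..#..
........
........
k=18  ........
........
...##...
..#..#..
..#v.#..
........
........
k=19  ........
........
...##...
..#..#..
..<#.#..
........
........
k=20  ........
........
...##...
..#..#..
...#.#..
..v.....
........
k=21  ........
........
...##...
..#..#..
...#.#..
.<#.....
........
k=22  ........
........
...##...
..#..#..
.^.#.#..
.##.....
........
k=23  ........
........
...##...
..#..#..
.#>#.#..
.##.....
........
k=24  ........
........
...##...
..#..#..
.###.#..
.#v.....
........
k=25  ........
........
...##...
..#..#..
.###.#..
.#.>....
........
k=26  ........
........
...##...
..#..#..
.###.#..
.#.#....
...v....
k=27  ........
........
...##...
..#..#..
.###.#..
.#.#....
..<#....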